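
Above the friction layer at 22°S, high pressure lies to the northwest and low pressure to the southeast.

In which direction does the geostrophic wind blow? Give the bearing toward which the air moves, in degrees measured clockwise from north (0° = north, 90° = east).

045°

The pressure-gradient force points toward the southeast (bearing 135°).
Geostrophic balance: in the Southern Hemisphere the Coriolis force deflects motion to the left, so the geostrophic wind blows 90° to the left of the pressure-gradient force (low pressure on the right).
Rotating 135° by 90° counterclockwise gives 045° — the wind blows toward the northeast.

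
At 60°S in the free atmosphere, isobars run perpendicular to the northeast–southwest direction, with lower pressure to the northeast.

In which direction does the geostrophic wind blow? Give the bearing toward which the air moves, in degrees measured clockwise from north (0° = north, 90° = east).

The pressure-gradient force points toward the northeast (bearing 045°).
Geostrophic balance: in the Southern Hemisphere the Coriolis force deflects motion to the left, so the geostrophic wind blows 90° to the left of the pressure-gradient force (low pressure on the right).
Rotating 045° by 90° counterclockwise gives 315° — the wind blows toward the northwest.

315°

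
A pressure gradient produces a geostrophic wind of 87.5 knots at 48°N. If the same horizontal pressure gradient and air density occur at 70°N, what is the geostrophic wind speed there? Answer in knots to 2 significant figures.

With the same pressure gradient and density, V_g ∝ 1/f ∝ 1/sin φ.
V₂ = V₁ · sin φ₁ / sin φ₂ = 87.5 × sin 48° / sin 70°
V₂ = 87.5 × 0.7431/0.9397 = 69 knots

69 knots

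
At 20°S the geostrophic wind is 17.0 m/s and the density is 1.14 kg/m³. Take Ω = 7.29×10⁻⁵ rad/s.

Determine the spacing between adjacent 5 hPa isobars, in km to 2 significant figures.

Coriolis parameter at 20°S:
f = 2Ω sin φ = 2 × 7.29×10⁻⁵ × sin 20° = 4.99×10⁻⁵ s⁻¹
Geostrophic balance rearranged: |∂P/∂n| = f ρ V_g
|∂P/∂n| = 4.99×10⁻⁵ × 1.14 × 17.0 = 9.66×10⁻⁴ Pa/m
Isobar spacing: Δn = ΔP/|∂P/∂n| = 500 Pa / 9.66×10⁻⁴ Pa/m = 517377 m ≈ 520 km

520 km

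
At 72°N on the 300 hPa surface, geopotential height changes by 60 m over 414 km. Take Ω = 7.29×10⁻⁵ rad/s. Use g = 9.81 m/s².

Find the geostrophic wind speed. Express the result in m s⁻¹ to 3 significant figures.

10.3 m s⁻¹

Coriolis parameter at 72°N:
f = 2Ω sin φ = 2 × 7.29×10⁻⁵ × sin 72° = 1.39×10⁻⁴ s⁻¹
Height gradient: |∂Z/∂n| = 60 m / 414000 m = 1.45×10⁻⁴
On a pressure surface, geostrophic balance gives V_g = (g/f)|∂Z/∂n|:
V_g = 9.81 × 1.45×10⁻⁴ / 1.39×10⁻⁴ = 10.3 m/s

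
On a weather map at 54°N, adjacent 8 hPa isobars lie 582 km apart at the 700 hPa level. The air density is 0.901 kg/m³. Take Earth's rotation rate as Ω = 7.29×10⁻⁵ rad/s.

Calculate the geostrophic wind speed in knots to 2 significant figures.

Coriolis parameter at 54°N:
f = 2Ω sin φ = 2 × 7.29×10⁻⁵ × sin 54° = 1.18×10⁻⁴ s⁻¹
Pressure gradient: |∂P/∂n| = 800 Pa / 582000 m = 1.37×10⁻³ Pa/m
Geostrophic balance (pressure-gradient force = Coriolis force):
V_g = (1/(fρ)) |∂P/∂n| = 1.37×10⁻³ / (1.18×10⁻⁴ × 0.901) = 12.9 m/s
Converting: 12.9 m/s × 1.944 = 25 knots

25 knots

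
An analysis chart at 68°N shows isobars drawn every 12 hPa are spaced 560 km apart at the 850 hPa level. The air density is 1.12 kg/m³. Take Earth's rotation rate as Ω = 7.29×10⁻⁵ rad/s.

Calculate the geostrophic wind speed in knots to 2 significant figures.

Coriolis parameter at 68°N:
f = 2Ω sin φ = 2 × 7.29×10⁻⁵ × sin 68° = 1.35×10⁻⁴ s⁻¹
Pressure gradient: |∂P/∂n| = 1200 Pa / 560000 m = 2.14×10⁻³ Pa/m
Geostrophic balance (pressure-gradient force = Coriolis force):
V_g = (1/(fρ)) |∂P/∂n| = 2.14×10⁻³ / (1.35×10⁻⁴ × 1.12) = 14.2 m/s
Converting: 14.2 m/s × 1.944 = 28 knots

28 knots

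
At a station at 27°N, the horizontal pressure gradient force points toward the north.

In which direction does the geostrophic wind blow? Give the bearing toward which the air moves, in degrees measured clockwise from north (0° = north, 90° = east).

090°

The pressure-gradient force points toward the north (bearing 000°).
Geostrophic balance: in the Northern Hemisphere the Coriolis force deflects motion to the right, so the geostrophic wind blows 90° to the right of the pressure-gradient force (low pressure on the left).
Rotating 000° by 90° clockwise gives 090° — the wind blows toward the east.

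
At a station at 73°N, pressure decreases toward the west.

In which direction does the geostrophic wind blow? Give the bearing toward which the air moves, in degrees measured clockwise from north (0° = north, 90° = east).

The pressure-gradient force points toward the west (bearing 270°).
Geostrophic balance: in the Northern Hemisphere the Coriolis force deflects motion to the right, so the geostrophic wind blows 90° to the right of the pressure-gradient force (low pressure on the left).
Rotating 270° by 90° clockwise gives 000° — the wind blows toward the north.

000°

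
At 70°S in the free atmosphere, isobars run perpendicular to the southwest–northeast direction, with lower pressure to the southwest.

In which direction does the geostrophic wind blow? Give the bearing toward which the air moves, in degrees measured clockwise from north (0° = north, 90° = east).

135°

The pressure-gradient force points toward the southwest (bearing 225°).
Geostrophic balance: in the Southern Hemisphere the Coriolis force deflects motion to the left, so the geostrophic wind blows 90° to the left of the pressure-gradient force (low pressure on the right).
Rotating 225° by 90° counterclockwise gives 135° — the wind blows toward the southeast.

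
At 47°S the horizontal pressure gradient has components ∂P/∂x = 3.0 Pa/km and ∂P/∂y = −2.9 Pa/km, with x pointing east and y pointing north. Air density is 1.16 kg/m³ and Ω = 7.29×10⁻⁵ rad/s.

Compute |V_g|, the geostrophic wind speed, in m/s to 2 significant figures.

Coriolis parameter at 47°S:
f = 2Ω sin φ = 2 × 7.29×10⁻⁵ × sin 47° = 1.07×10⁻⁴ s⁻¹
In the Southern Hemisphere f is negative: f = −1.07×10⁻⁴ s⁻¹.
Component geostrophic relations (x east, y north):
u_g = −(1/(fρ)) ∂P/∂y,  v_g = (1/(fρ)) ∂P/∂x
u_g = −(−2.9×10⁻³)/(−1.07×10⁻⁴ × 1.16) = −23.4 m/s;  v_g = (3.0×10⁻³)/(−1.07×10⁻⁴ × 1.16) = −24.3 m/s
|V_g| = √(u_g² + v_g²) = 33.7 m/s

34 m/s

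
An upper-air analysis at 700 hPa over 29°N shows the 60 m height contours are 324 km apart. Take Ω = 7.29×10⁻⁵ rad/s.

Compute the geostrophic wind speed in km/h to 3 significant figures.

Coriolis parameter at 29°N:
f = 2Ω sin φ = 2 × 7.29×10⁻⁵ × sin 29° = 7.07×10⁻⁵ s⁻¹
Height gradient: |∂Z/∂n| = 60 m / 324000 m = 1.85×10⁻⁴
On a pressure surface, geostrophic balance gives V_g = (g/f)|∂Z/∂n|:
V_g = 9.81 × 1.85×10⁻⁴ / 7.07×10⁻⁵ = 25.7 m/s
Converting: 25.7 m/s × 3.6 = 92.5 km/h

92.5 km/h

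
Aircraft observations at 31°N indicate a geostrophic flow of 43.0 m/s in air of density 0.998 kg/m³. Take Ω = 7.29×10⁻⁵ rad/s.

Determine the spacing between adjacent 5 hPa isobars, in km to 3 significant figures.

155 km

Coriolis parameter at 31°N:
f = 2Ω sin φ = 2 × 7.29×10⁻⁵ × sin 31° = 7.51×10⁻⁵ s⁻¹
Geostrophic balance rearranged: |∂P/∂n| = f ρ V_g
|∂P/∂n| = 7.51×10⁻⁵ × 0.998 × 43.0 = 3.22×10⁻³ Pa/m
Isobar spacing: Δn = ΔP/|∂P/∂n| = 500 Pa / 3.22×10⁻³ Pa/m = 155158 m ≈ 155 km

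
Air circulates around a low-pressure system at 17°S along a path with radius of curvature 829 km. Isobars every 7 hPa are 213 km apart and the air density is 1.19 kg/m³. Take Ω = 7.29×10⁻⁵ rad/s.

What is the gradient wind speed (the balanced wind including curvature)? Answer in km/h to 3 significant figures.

Coriolis parameter at 17°S:
f = 2Ω sin φ = 2 × 7.29×10⁻⁵ × sin 17° = 4.26×10⁻⁵ s⁻¹
Pressure gradient: |∂P/∂n| = 700 Pa / 213000 m = 3.29×10⁻³ Pa/m
Geostrophic speed: V_g = |∂P/∂n|/(fρ) = 3.29×10⁻³/(4.26×10⁻⁵ × 1.19) = 64.8 m/s
Around a low, centrifugal force acts outward with Coriolis, so pressure-gradient force balances both:
(1/ρ)|∂P/∂n| = fV + V²/R  →  V² + fR·V − fR·V_g = 0
With fR = 4.26×10⁻⁵ × 829×10³ m = 35.3 m/s:
V = [−fR + √((fR)² + 4 fR V_g)]/2 = [−35.3 + √(35.3² + 4×35.3×64.8)]/2 = 33.3 m/s
Subgeostrophic (V < V_g = 64.8 m/s), as expected around a low.
Converting: 33.3 m/s × 3.6 = 120 km/h

120 km/h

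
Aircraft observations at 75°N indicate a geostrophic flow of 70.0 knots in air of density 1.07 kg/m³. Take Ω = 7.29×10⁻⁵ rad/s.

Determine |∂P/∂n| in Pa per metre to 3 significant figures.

Coriolis parameter at 75°N:
f = 2Ω sin φ = 2 × 7.29×10⁻⁵ × sin 75° = 1.41×10⁻⁴ s⁻¹
Wind speed in SI: 70.0 knots = 36.0 m/s
Geostrophic balance rearranged: |∂P/∂n| = f ρ V_g
|∂P/∂n| = 1.41×10⁻⁴ × 1.07 × 36.0 = 5.43×10⁻³ Pa/m

5.43×10⁻³ Pa/m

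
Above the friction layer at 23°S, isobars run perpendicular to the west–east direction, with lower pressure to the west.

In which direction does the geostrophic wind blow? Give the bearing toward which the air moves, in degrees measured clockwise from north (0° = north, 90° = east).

180°

The pressure-gradient force points toward the west (bearing 270°).
Geostrophic balance: in the Southern Hemisphere the Coriolis force deflects motion to the left, so the geostrophic wind blows 90° to the left of the pressure-gradient force (low pressure on the right).
Rotating 270° by 90° counterclockwise gives 180° — the wind blows toward the south.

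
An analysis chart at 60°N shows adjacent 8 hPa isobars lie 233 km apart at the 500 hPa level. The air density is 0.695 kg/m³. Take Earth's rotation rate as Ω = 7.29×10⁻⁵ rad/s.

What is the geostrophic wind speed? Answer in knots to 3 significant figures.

Coriolis parameter at 60°N:
f = 2Ω sin φ = 2 × 7.29×10⁻⁵ × sin 60° = 1.26×10⁻⁴ s⁻¹
Pressure gradient: |∂P/∂n| = 800 Pa / 233000 m = 3.43×10⁻³ Pa/m
Geostrophic balance (pressure-gradient force = Coriolis force):
V_g = (1/(fρ)) |∂P/∂n| = 3.43×10⁻³ / (1.26×10⁻⁴ × 0.695) = 39.1 m/s
Converting: 39.1 m/s × 1.944 = 76.1 knots

76.1 knots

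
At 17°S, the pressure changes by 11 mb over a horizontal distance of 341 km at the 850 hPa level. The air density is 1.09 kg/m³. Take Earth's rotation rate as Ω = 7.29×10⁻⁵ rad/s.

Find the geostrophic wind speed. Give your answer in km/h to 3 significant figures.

Coriolis parameter at 17°S:
f = 2Ω sin φ = 2 × 7.29×10⁻⁵ × sin 17° = 4.26×10⁻⁵ s⁻¹
Pressure gradient: |∂P/∂n| = 1100 Pa / 341000 m = 3.23×10⁻³ Pa/m
Geostrophic balance (pressure-gradient force = Coriolis force):
V_g = (1/(fρ)) |∂P/∂n| = 3.23×10⁻³ / (4.26×10⁻⁵ × 1.09) = 69.4 m/s
Converting: 69.4 m/s × 3.6 = 250 km/h

250 km/h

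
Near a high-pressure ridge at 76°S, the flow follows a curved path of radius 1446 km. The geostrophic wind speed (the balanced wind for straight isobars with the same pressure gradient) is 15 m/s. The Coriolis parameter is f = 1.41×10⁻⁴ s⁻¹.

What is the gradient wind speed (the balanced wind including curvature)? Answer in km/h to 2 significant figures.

Around a high, pressure-gradient force acts outward with centrifugal, so Coriolis balances both:
fV = (1/ρ)|∂P/∂n| + V²/R  →  V² − fR·V + fR·V_g = 0
With fR = 1.41×10⁻⁴ × 1446×10³ m = 204 m/s:
V = [fR − √((fR)² − 4 fR V_g)]/2 = [204 − √(204² − 4×204×15)]/2 = 16.3 m/s
Supergeostrophic (V > V_g = 15 m/s), as expected around a high.
Converting: 16.3 m/s × 3.6 = 59 km/h

59 km/h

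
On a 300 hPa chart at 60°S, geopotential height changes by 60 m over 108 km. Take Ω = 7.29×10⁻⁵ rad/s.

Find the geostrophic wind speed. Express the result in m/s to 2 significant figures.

43 m/s

Coriolis parameter at 60°S:
f = 2Ω sin φ = 2 × 7.29×10⁻⁵ × sin 60° = 1.26×10⁻⁴ s⁻¹
Height gradient: |∂Z/∂n| = 60 m / 108000 m = 5.56×10⁻⁴
On a pressure surface, geostrophic balance gives V_g = (g/f)|∂Z/∂n|:
V_g = 9.81 × 5.56×10⁻⁴ / 1.26×10⁻⁴ = 43.2 m/s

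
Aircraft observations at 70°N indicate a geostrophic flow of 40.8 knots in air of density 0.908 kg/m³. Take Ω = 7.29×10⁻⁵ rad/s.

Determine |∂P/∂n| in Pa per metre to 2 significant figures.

2.6×10⁻³ Pa/m

Coriolis parameter at 70°N:
f = 2Ω sin φ = 2 × 7.29×10⁻⁵ × sin 70° = 1.37×10⁻⁴ s⁻¹
Wind speed in SI: 40.8 knots = 21.0 m/s
Geostrophic balance rearranged: |∂P/∂n| = f ρ V_g
|∂P/∂n| = 1.37×10⁻⁴ × 0.908 × 21.0 = 2.61×10⁻³ Pa/m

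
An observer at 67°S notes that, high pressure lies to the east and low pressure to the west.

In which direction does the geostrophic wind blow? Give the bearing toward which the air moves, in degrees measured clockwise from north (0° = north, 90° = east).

The pressure-gradient force points toward the west (bearing 270°).
Geostrophic balance: in the Southern Hemisphere the Coriolis force deflects motion to the left, so the geostrophic wind blows 90° to the left of the pressure-gradient force (low pressure on the right).
Rotating 270° by 90° counterclockwise gives 180° — the wind blows toward the south.

180°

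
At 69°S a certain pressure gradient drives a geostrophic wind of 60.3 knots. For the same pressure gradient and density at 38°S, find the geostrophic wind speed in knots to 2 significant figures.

With the same pressure gradient and density, V_g ∝ 1/f ∝ 1/sin φ.
V₂ = V₁ · sin φ₁ / sin φ₂ = 60.3 × sin 69° / sin 38°
V₂ = 60.3 × 0.9336/0.6157 = 91 knots

91 knots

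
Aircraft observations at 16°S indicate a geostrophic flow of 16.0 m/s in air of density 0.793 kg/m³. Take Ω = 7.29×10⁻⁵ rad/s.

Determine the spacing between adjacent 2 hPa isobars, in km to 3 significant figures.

392 km

Coriolis parameter at 16°S:
f = 2Ω sin φ = 2 × 7.29×10⁻⁵ × sin 16° = 4.02×10⁻⁵ s⁻¹
Geostrophic balance rearranged: |∂P/∂n| = f ρ V_g
|∂P/∂n| = 4.02×10⁻⁵ × 0.793 × 16.0 = 5.10×10⁻⁴ Pa/m
Isobar spacing: Δn = ΔP/|∂P/∂n| = 200 Pa / 5.10×10⁻⁴ Pa/m = 392230 m ≈ 392 km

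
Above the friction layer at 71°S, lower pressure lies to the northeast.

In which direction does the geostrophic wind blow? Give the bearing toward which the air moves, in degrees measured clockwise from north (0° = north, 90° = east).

315°

The pressure-gradient force points toward the northeast (bearing 045°).
Geostrophic balance: in the Southern Hemisphere the Coriolis force deflects motion to the left, so the geostrophic wind blows 90° to the left of the pressure-gradient force (low pressure on the right).
Rotating 045° by 90° counterclockwise gives 315° — the wind blows toward the northwest.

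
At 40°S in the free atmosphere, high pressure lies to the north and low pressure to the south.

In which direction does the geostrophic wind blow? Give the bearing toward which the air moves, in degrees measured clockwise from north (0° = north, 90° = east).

The pressure-gradient force points toward the south (bearing 180°).
Geostrophic balance: in the Southern Hemisphere the Coriolis force deflects motion to the left, so the geostrophic wind blows 90° to the left of the pressure-gradient force (low pressure on the right).
Rotating 180° by 90° counterclockwise gives 090° — the wind blows toward the east.

090°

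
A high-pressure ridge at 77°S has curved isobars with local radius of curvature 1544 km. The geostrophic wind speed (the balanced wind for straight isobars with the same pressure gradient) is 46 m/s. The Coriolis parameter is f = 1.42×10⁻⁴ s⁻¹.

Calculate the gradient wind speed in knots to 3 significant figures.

Around a high, pressure-gradient force acts outward with centrifugal, so Coriolis balances both:
fV = (1/ρ)|∂P/∂n| + V²/R  →  V² − fR·V + fR·V_g = 0
With fR = 1.42×10⁻⁴ × 1544×10³ m = 219 m/s:
V = [fR − √((fR)² − 4 fR V_g)]/2 = [219 − √(219² − 4×219×46)]/2 = 65.7 m/s
Supergeostrophic (V > V_g = 46 m/s), as expected around a high.
Converting: 65.7 m/s × 1.944 = 128 knots

128 knots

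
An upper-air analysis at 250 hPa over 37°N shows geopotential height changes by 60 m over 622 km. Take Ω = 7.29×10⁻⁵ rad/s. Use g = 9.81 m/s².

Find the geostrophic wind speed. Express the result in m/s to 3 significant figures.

Coriolis parameter at 37°N:
f = 2Ω sin φ = 2 × 7.29×10⁻⁵ × sin 37° = 8.77×10⁻⁵ s⁻¹
Height gradient: |∂Z/∂n| = 60 m / 622000 m = 9.65×10⁻⁵
On a pressure surface, geostrophic balance gives V_g = (g/f)|∂Z/∂n|:
V_g = 9.81 × 9.65×10⁻⁵ / 8.77×10⁻⁵ = 10.8 m/s

10.8 m/s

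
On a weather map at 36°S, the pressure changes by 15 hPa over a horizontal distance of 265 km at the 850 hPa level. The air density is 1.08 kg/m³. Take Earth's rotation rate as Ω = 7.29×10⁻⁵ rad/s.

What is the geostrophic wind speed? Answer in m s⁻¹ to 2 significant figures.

Coriolis parameter at 36°S:
f = 2Ω sin φ = 2 × 7.29×10⁻⁵ × sin 36° = 8.57×10⁻⁵ s⁻¹
Pressure gradient: |∂P/∂n| = 1500 Pa / 265000 m = 5.66×10⁻³ Pa/m
Geostrophic balance (pressure-gradient force = Coriolis force):
V_g = (1/(fρ)) |∂P/∂n| = 5.66×10⁻³ / (8.57×10⁻⁵ × 1.08) = 61.2 m/s

61 m s⁻¹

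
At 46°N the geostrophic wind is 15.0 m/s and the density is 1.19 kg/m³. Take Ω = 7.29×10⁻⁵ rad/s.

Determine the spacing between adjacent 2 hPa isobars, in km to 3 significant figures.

Coriolis parameter at 46°N:
f = 2Ω sin φ = 2 × 7.29×10⁻⁵ × sin 46° = 1.05×10⁻⁴ s⁻¹
Geostrophic balance rearranged: |∂P/∂n| = f ρ V_g
|∂P/∂n| = 1.05×10⁻⁴ × 1.19 × 15.0 = 1.87×10⁻³ Pa/m
Isobar spacing: Δn = ΔP/|∂P/∂n| = 200 Pa / 1.87×10⁻³ Pa/m = 106832 m ≈ 107 km

107 km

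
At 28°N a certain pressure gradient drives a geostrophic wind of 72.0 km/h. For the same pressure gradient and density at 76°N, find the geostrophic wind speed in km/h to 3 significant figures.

With the same pressure gradient and density, V_g ∝ 1/f ∝ 1/sin φ.
V₂ = V₁ · sin φ₁ / sin φ₂ = 72.0 × sin 28° / sin 76°
V₂ = 72.0 × 0.4695/0.9703 = 34.8 km/h

34.8 km/h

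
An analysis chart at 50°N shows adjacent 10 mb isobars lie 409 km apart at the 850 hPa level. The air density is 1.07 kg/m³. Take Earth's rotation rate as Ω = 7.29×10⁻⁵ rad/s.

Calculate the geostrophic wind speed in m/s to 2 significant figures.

Coriolis parameter at 50°N:
f = 2Ω sin φ = 2 × 7.29×10⁻⁵ × sin 50° = 1.12×10⁻⁴ s⁻¹
Pressure gradient: |∂P/∂n| = 1000 Pa / 409000 m = 2.44×10⁻³ Pa/m
Geostrophic balance (pressure-gradient force = Coriolis force):
V_g = (1/(fρ)) |∂P/∂n| = 2.44×10⁻³ / (1.12×10⁻⁴ × 1.07) = 20.5 m/s

20 m/s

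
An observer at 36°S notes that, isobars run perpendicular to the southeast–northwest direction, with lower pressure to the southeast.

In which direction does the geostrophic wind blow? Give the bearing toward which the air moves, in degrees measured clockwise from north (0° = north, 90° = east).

045°

The pressure-gradient force points toward the southeast (bearing 135°).
Geostrophic balance: in the Southern Hemisphere the Coriolis force deflects motion to the left, so the geostrophic wind blows 90° to the left of the pressure-gradient force (low pressure on the right).
Rotating 135° by 90° counterclockwise gives 045° — the wind blows toward the northeast.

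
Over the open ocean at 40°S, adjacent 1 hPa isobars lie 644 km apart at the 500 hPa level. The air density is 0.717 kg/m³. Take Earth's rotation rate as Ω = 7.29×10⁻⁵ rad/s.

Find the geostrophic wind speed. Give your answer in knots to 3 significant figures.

Coriolis parameter at 40°S:
f = 2Ω sin φ = 2 × 7.29×10⁻⁵ × sin 40° = 9.37×10⁻⁵ s⁻¹
Pressure gradient: |∂P/∂n| = 100 Pa / 644000 m = 1.55×10⁻⁴ Pa/m
Geostrophic balance (pressure-gradient force = Coriolis force):
V_g = (1/(fρ)) |∂P/∂n| = 1.55×10⁻⁴ / (9.37×10⁻⁵ × 0.717) = 2.31 m/s
Converting: 2.31 m/s × 1.944 = 4.49 knots

4.49 knots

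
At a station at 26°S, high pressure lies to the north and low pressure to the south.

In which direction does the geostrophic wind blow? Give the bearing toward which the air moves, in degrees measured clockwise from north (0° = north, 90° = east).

The pressure-gradient force points toward the south (bearing 180°).
Geostrophic balance: in the Southern Hemisphere the Coriolis force deflects motion to the left, so the geostrophic wind blows 90° to the left of the pressure-gradient force (low pressure on the right).
Rotating 180° by 90° counterclockwise gives 090° — the wind blows toward the east.

090°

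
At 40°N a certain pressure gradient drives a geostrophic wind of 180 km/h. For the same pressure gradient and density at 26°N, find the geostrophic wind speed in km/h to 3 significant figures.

264 km/h

With the same pressure gradient and density, V_g ∝ 1/f ∝ 1/sin φ.
V₂ = V₁ · sin φ₁ / sin φ₂ = 180 × sin 40° / sin 26°
V₂ = 180 × 0.6428/0.4384 = 264 km/h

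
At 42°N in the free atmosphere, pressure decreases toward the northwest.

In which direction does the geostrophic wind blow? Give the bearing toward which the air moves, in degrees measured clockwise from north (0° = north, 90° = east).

The pressure-gradient force points toward the northwest (bearing 315°).
Geostrophic balance: in the Northern Hemisphere the Coriolis force deflects motion to the right, so the geostrophic wind blows 90° to the right of the pressure-gradient force (low pressure on the left).
Rotating 315° by 90° clockwise gives 045° — the wind blows toward the northeast.

045°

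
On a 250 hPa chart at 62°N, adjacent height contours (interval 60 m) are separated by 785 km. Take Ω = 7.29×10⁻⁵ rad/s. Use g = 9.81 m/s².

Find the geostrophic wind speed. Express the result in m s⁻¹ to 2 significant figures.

Coriolis parameter at 62°N:
f = 2Ω sin φ = 2 × 7.29×10⁻⁵ × sin 62° = 1.29×10⁻⁴ s⁻¹
Height gradient: |∂Z/∂n| = 60 m / 785000 m = 7.64×10⁻⁵
On a pressure surface, geostrophic balance gives V_g = (g/f)|∂Z/∂n|:
V_g = 9.81 × 7.64×10⁻⁵ / 1.29×10⁻⁴ = 5.82 m/s

5.8 m s⁻¹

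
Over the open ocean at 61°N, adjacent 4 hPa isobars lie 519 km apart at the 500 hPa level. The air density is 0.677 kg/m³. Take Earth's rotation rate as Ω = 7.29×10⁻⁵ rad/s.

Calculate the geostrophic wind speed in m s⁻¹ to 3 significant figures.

8.93 m s⁻¹

Coriolis parameter at 61°N:
f = 2Ω sin φ = 2 × 7.29×10⁻⁵ × sin 61° = 1.28×10⁻⁴ s⁻¹
Pressure gradient: |∂P/∂n| = 400 Pa / 519000 m = 7.71×10⁻⁴ Pa/m
Geostrophic balance (pressure-gradient force = Coriolis force):
V_g = (1/(fρ)) |∂P/∂n| = 7.71×10⁻⁴ / (1.28×10⁻⁴ × 0.677) = 8.93 m/s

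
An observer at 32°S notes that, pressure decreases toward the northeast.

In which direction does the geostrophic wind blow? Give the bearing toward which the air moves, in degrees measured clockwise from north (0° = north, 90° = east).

315°

The pressure-gradient force points toward the northeast (bearing 045°).
Geostrophic balance: in the Southern Hemisphere the Coriolis force deflects motion to the left, so the geostrophic wind blows 90° to the left of the pressure-gradient force (low pressure on the right).
Rotating 045° by 90° counterclockwise gives 315° — the wind blows toward the northwest.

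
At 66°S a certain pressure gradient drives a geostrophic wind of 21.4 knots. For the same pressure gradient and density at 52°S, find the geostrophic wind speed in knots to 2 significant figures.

25 knots

With the same pressure gradient and density, V_g ∝ 1/f ∝ 1/sin φ.
V₂ = V₁ · sin φ₁ / sin φ₂ = 21.4 × sin 66° / sin 52°
V₂ = 21.4 × 0.9135/0.7880 = 25 knots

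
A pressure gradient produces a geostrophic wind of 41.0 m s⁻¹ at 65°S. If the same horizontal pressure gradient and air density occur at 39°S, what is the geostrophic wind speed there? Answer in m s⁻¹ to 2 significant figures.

59 m s⁻¹

With the same pressure gradient and density, V_g ∝ 1/f ∝ 1/sin φ.
V₂ = V₁ · sin φ₁ / sin φ₂ = 41.0 × sin 65° / sin 39°
V₂ = 41.0 × 0.9063/0.6293 = 59 m s⁻¹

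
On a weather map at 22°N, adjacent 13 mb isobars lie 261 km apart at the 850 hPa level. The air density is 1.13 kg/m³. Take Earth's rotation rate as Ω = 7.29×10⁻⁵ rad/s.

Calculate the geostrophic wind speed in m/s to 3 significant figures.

Coriolis parameter at 22°N:
f = 2Ω sin φ = 2 × 7.29×10⁻⁵ × sin 22° = 5.46×10⁻⁵ s⁻¹
Pressure gradient: |∂P/∂n| = 1300 Pa / 261000 m = 4.98×10⁻³ Pa/m
Geostrophic balance (pressure-gradient force = Coriolis force):
V_g = (1/(fρ)) |∂P/∂n| = 4.98×10⁻³ / (5.46×10⁻⁵ × 1.13) = 80.7 m/s

80.7 m/s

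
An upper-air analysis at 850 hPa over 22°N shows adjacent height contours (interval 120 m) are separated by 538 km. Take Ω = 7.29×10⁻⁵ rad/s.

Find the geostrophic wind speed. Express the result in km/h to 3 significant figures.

144 km/h

Coriolis parameter at 22°N:
f = 2Ω sin φ = 2 × 7.29×10⁻⁵ × sin 22° = 5.46×10⁻⁵ s⁻¹
Height gradient: |∂Z/∂n| = 120 m / 538000 m = 2.23×10⁻⁴
On a pressure surface, geostrophic balance gives V_g = (g/f)|∂Z/∂n|:
V_g = 9.81 × 2.23×10⁻⁴ / 5.46×10⁻⁵ = 40.1 m/s
Converting: 40.1 m/s × 3.6 = 144 km/h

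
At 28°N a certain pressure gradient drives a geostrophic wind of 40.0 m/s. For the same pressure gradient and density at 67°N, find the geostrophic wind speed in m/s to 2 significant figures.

With the same pressure gradient and density, V_g ∝ 1/f ∝ 1/sin φ.
V₂ = V₁ · sin φ₁ / sin φ₂ = 40.0 × sin 28° / sin 67°
V₂ = 40.0 × 0.4695/0.9205 = 20 m/s

20 m/s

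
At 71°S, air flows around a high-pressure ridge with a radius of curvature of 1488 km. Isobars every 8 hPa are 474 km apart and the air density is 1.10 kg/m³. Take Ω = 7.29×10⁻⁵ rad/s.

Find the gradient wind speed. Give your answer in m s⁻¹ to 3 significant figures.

11.8 m s⁻¹

Coriolis parameter at 71°S:
f = 2Ω sin φ = 2 × 7.29×10⁻⁵ × sin 71° = 1.38×10⁻⁴ s⁻¹
Pressure gradient: |∂P/∂n| = 800 Pa / 474000 m = 1.69×10⁻³ Pa/m
Geostrophic speed: V_g = |∂P/∂n|/(fρ) = 1.69×10⁻³/(1.38×10⁻⁴ × 1.10) = 11.1 m/s
Around a high, pressure-gradient force acts outward with centrifugal, so Coriolis balances both:
fV = (1/ρ)|∂P/∂n| + V²/R  →  V² − fR·V + fR·V_g = 0
With fR = 1.38×10⁻⁴ × 1488×10³ m = 205 m/s:
V = [fR − √((fR)² − 4 fR V_g)]/2 = [205 − √(205² − 4×205×11.1)]/2 = 11.8 m/s
Supergeostrophic (V > V_g = 11.1 m/s), as expected around a high.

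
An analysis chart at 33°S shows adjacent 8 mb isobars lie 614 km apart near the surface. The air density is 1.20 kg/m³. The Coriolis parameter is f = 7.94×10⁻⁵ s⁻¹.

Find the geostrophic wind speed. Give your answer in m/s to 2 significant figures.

14 m/s

Pressure gradient: |∂P/∂n| = 800 Pa / 614000 m = 1.30×10⁻³ Pa/m
Geostrophic balance (pressure-gradient force = Coriolis force):
V_g = (1/(fρ)) |∂P/∂n| = 1.30×10⁻³ / (7.94×10⁻⁵ × 1.20) = 13.7 m/s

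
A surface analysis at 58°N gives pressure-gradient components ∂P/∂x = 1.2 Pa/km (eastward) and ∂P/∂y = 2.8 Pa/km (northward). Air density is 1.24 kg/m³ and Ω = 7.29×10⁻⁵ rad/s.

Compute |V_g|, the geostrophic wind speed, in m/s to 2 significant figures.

20 m/s

Coriolis parameter at 58°N:
f = 2Ω sin φ = 2 × 7.29×10⁻⁵ × sin 58° = 1.24×10⁻⁴ s⁻¹
Component geostrophic relations (x east, y north):
u_g = −(1/(fρ)) ∂P/∂y,  v_g = (1/(fρ)) ∂P/∂x
u_g = −(2.8×10⁻³)/(1.24×10⁻⁴ × 1.24) = −18.3 m/s;  v_g = (1.2×10⁻³)/(1.24×10⁻⁴ × 1.24) = 7.83 m/s
|V_g| = √(u_g² + v_g²) = 19.9 m/s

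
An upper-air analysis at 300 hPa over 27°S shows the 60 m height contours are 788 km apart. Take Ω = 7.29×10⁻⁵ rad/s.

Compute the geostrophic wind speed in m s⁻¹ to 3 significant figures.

11.3 m s⁻¹

Coriolis parameter at 27°S:
f = 2Ω sin φ = 2 × 7.29×10⁻⁵ × sin 27° = 6.62×10⁻⁵ s⁻¹
Height gradient: |∂Z/∂n| = 60 m / 788000 m = 7.61×10⁻⁵
On a pressure surface, geostrophic balance gives V_g = (g/f)|∂Z/∂n|:
V_g = 9.81 × 7.61×10⁻⁵ / 6.62×10⁻⁵ = 11.3 m/s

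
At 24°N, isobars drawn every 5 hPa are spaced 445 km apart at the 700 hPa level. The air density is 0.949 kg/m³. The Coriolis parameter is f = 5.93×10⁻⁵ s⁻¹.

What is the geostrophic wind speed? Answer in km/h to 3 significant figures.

Pressure gradient: |∂P/∂n| = 500 Pa / 445000 m = 1.12×10⁻³ Pa/m
Geostrophic balance (pressure-gradient force = Coriolis force):
V_g = (1/(fρ)) |∂P/∂n| = 1.12×10⁻³ / (5.93×10⁻⁵ × 0.949) = 20.0 m/s
Converting: 20.0 m/s × 3.6 = 71.9 km/h

71.9 km/h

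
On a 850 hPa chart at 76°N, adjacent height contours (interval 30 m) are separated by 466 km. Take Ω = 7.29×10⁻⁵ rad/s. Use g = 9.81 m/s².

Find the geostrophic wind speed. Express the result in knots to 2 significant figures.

Coriolis parameter at 76°N:
f = 2Ω sin φ = 2 × 7.29×10⁻⁵ × sin 76° = 1.41×10⁻⁴ s⁻¹
Height gradient: |∂Z/∂n| = 30 m / 466000 m = 6.44×10⁻⁵
On a pressure surface, geostrophic balance gives V_g = (g/f)|∂Z/∂n|:
V_g = 9.81 × 6.44×10⁻⁵ / 1.41×10⁻⁴ = 4.46 m/s
Converting: 4.46 m/s × 1.944 = 8.7 knots

8.7 knots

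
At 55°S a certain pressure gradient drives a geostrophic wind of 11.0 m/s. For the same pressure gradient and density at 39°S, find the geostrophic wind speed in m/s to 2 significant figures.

With the same pressure gradient and density, V_g ∝ 1/f ∝ 1/sin φ.
V₂ = V₁ · sin φ₁ / sin φ₂ = 11.0 × sin 55° / sin 39°
V₂ = 11.0 × 0.8192/0.6293 = 14 m/s

14 m/s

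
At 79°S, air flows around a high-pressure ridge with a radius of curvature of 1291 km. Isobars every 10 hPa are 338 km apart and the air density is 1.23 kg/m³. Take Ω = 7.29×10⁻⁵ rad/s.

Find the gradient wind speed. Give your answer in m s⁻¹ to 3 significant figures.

Coriolis parameter at 79°S:
f = 2Ω sin φ = 2 × 7.29×10⁻⁵ × sin 79° = 1.43×10⁻⁴ s⁻¹
Pressure gradient: |∂P/∂n| = 1000 Pa / 338000 m = 2.96×10⁻³ Pa/m
Geostrophic speed: V_g = |∂P/∂n|/(fρ) = 2.96×10⁻³/(1.43×10⁻⁴ × 1.23) = 16.8 m/s
Around a high, pressure-gradient force acts outward with centrifugal, so Coriolis balances both:
fV = (1/ρ)|∂P/∂n| + V²/R  →  V² − fR·V + fR·V_g = 0
With fR = 1.43×10⁻⁴ × 1291×10³ m = 185 m/s:
V = [fR − √((fR)² − 4 fR V_g)]/2 = [185 − √(185² − 4×185×16.8)]/2 = 18.7 m/s
Supergeostrophic (V > V_g = 16.8 m/s), as expected around a high.

18.7 m s⁻¹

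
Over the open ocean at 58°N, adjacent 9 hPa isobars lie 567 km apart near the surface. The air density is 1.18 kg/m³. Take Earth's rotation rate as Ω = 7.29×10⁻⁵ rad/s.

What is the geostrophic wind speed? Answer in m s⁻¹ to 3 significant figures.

Coriolis parameter at 58°N:
f = 2Ω sin φ = 2 × 7.29×10⁻⁵ × sin 58° = 1.24×10⁻⁴ s⁻¹
Pressure gradient: |∂P/∂n| = 900 Pa / 567000 m = 1.59×10⁻³ Pa/m
Geostrophic balance (pressure-gradient force = Coriolis force):
V_g = (1/(fρ)) |∂P/∂n| = 1.59×10⁻³ / (1.24×10⁻⁴ × 1.18) = 10.9 m/s

10.9 m s⁻¹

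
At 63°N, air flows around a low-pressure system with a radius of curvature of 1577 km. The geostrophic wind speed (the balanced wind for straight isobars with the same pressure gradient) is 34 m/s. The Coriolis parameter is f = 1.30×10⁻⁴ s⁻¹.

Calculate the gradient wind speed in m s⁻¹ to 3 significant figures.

29.7 m s⁻¹

Around a low, centrifugal force acts outward with Coriolis, so pressure-gradient force balances both:
(1/ρ)|∂P/∂n| = fV + V²/R  →  V² + fR·V − fR·V_g = 0
With fR = 1.30×10⁻⁴ × 1577×10³ m = 205 m/s:
V = [−fR + √((fR)² + 4 fR V_g)]/2 = [−205 + √(205² + 4×205×34)]/2 = 29.7 m/s
Subgeostrophic (V < V_g = 34 m/s), as expected around a low.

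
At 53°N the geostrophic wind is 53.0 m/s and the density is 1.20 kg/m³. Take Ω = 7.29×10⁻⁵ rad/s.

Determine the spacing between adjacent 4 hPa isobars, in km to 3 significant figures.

Coriolis parameter at 53°N:
f = 2Ω sin φ = 2 × 7.29×10⁻⁵ × sin 53° = 1.16×10⁻⁴ s⁻¹
Geostrophic balance rearranged: |∂P/∂n| = f ρ V_g
|∂P/∂n| = 1.16×10⁻⁴ × 1.20 × 53.0 = 7.41×10⁻³ Pa/m
Isobar spacing: Δn = ΔP/|∂P/∂n| = 400 Pa / 7.41×10⁻³ Pa/m = 54013 m ≈ 54.0 km

54.0 km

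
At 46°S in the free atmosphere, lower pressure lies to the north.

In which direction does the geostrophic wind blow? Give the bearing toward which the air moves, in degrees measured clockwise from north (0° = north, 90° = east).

270°

The pressure-gradient force points toward the north (bearing 000°).
Geostrophic balance: in the Southern Hemisphere the Coriolis force deflects motion to the left, so the geostrophic wind blows 90° to the left of the pressure-gradient force (low pressure on the right).
Rotating 000° by 90° counterclockwise gives 270° — the wind blows toward the west.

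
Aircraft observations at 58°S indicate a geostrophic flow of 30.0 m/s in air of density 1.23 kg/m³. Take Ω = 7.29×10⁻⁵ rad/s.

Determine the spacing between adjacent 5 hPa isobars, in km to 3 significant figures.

Coriolis parameter at 58°S:
f = 2Ω sin φ = 2 × 7.29×10⁻⁵ × sin 58° = 1.24×10⁻⁴ s⁻¹
Geostrophic balance rearranged: |∂P/∂n| = f ρ V_g
|∂P/∂n| = 1.24×10⁻⁴ × 1.23 × 30.0 = 4.56×10⁻³ Pa/m
Isobar spacing: Δn = ΔP/|∂P/∂n| = 500 Pa / 4.56×10⁻³ Pa/m = 109589 m ≈ 110 km

110 km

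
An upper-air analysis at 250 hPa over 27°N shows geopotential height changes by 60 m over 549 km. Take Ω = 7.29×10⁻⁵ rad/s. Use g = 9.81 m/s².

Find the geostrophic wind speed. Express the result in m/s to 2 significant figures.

16 m/s

Coriolis parameter at 27°N:
f = 2Ω sin φ = 2 × 7.29×10⁻⁵ × sin 27° = 6.62×10⁻⁵ s⁻¹
Height gradient: |∂Z/∂n| = 60 m / 549000 m = 1.09×10⁻⁴
On a pressure surface, geostrophic balance gives V_g = (g/f)|∂Z/∂n|:
V_g = 9.81 × 1.09×10⁻⁴ / 6.62×10⁻⁵ = 16.2 m/s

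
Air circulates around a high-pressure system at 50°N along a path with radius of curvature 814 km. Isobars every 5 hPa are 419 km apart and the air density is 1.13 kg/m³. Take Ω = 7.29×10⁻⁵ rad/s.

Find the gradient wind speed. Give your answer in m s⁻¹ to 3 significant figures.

10.7 m s⁻¹

Coriolis parameter at 50°N:
f = 2Ω sin φ = 2 × 7.29×10⁻⁵ × sin 50° = 1.12×10⁻⁴ s⁻¹
Pressure gradient: |∂P/∂n| = 500 Pa / 419000 m = 1.19×10⁻³ Pa/m
Geostrophic speed: V_g = |∂P/∂n|/(fρ) = 1.19×10⁻³/(1.12×10⁻⁴ × 1.13) = 9.46 m/s
Around a high, pressure-gradient force acts outward with centrifugal, so Coriolis balances both:
fV = (1/ρ)|∂P/∂n| + V²/R  →  V² − fR·V + fR·V_g = 0
With fR = 1.12×10⁻⁴ × 814×10³ m = 90.9 m/s:
V = [fR − √((fR)² − 4 fR V_g)]/2 = [90.9 − √(90.9² − 4×90.9×9.46)]/2 = 10.7 m/s
Supergeostrophic (V > V_g = 9.46 m/s), as expected around a high.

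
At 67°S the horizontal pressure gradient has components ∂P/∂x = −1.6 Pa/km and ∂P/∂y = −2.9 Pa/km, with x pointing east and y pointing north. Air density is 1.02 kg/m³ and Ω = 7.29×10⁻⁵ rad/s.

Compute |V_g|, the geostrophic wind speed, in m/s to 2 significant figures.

24 m/s

Coriolis parameter at 67°S:
f = 2Ω sin φ = 2 × 7.29×10⁻⁵ × sin 67° = 1.34×10⁻⁴ s⁻¹
In the Southern Hemisphere f is negative: f = −1.34×10⁻⁴ s⁻¹.
Component geostrophic relations (x east, y north):
u_g = −(1/(fρ)) ∂P/∂y,  v_g = (1/(fρ)) ∂P/∂x
u_g = −(−2.9×10⁻³)/(−1.34×10⁻⁴ × 1.02) = −21.2 m/s;  v_g = (−1.6×10⁻³)/(−1.34×10⁻⁴ × 1.02) = 11.7 m/s
|V_g| = √(u_g² + v_g²) = 24.2 m/s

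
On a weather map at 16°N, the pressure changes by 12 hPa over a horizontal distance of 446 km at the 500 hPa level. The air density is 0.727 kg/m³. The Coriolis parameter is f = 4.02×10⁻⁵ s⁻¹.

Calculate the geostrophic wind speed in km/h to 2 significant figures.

Pressure gradient: |∂P/∂n| = 1200 Pa / 446000 m = 2.69×10⁻³ Pa/m
Geostrophic balance (pressure-gradient force = Coriolis force):
V_g = (1/(fρ)) |∂P/∂n| = 2.69×10⁻³ / (4.02×10⁻⁵ × 0.727) = 92.1 m/s
Converting: 92.1 m/s × 3.6 = 330 km/h

330 km/h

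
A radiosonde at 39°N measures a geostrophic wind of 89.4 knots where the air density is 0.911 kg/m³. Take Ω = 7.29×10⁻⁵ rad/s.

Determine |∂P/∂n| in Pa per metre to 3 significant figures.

Coriolis parameter at 39°N:
f = 2Ω sin φ = 2 × 7.29×10⁻⁵ × sin 39° = 9.18×10⁻⁵ s⁻¹
Wind speed in SI: 89.4 knots = 46.0 m/s
Geostrophic balance rearranged: |∂P/∂n| = f ρ V_g
|∂P/∂n| = 9.18×10⁻⁵ × 0.911 × 46.0 = 3.84×10⁻³ Pa/m

3.84×10⁻³ Pa/m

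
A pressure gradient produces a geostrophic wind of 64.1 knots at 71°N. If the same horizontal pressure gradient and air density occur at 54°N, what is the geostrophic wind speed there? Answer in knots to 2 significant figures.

With the same pressure gradient and density, V_g ∝ 1/f ∝ 1/sin φ.
V₂ = V₁ · sin φ₁ / sin φ₂ = 64.1 × sin 71° / sin 54°
V₂ = 64.1 × 0.9455/0.8090 = 75 knots

75 knots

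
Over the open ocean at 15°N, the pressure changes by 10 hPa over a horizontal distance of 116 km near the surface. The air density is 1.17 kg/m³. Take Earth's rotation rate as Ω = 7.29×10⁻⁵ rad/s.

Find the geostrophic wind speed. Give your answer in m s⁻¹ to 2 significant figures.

Coriolis parameter at 15°N:
f = 2Ω sin φ = 2 × 7.29×10⁻⁵ × sin 15° = 3.77×10⁻⁵ s⁻¹
Pressure gradient: |∂P/∂n| = 1000 Pa / 116000 m = 8.62×10⁻³ Pa/m
Geostrophic balance (pressure-gradient force = Coriolis force):
V_g = (1/(fρ)) |∂P/∂n| = 8.62×10⁻³ / (3.77×10⁻⁵ × 1.17) = 195 m/s

200 m s⁻¹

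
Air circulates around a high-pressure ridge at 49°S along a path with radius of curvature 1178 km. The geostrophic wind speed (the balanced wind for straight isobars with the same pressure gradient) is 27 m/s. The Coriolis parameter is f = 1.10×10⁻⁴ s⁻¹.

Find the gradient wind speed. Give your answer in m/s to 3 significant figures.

Around a high, pressure-gradient force acts outward with centrifugal, so Coriolis balances both:
fV = (1/ρ)|∂P/∂n| + V²/R  →  V² − fR·V + fR·V_g = 0
With fR = 1.10×10⁻⁴ × 1178×10³ m = 130 m/s:
V = [fR − √((fR)² − 4 fR V_g)]/2 = [130 − √(130² − 4×130×27)]/2 = 38.3 m/s
Supergeostrophic (V > V_g = 27 m/s), as expected around a high.

38.3 m/s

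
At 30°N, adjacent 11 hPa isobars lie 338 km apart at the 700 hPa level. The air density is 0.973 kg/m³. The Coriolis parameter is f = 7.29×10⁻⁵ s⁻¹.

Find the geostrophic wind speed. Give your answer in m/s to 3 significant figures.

45.9 m/s

Pressure gradient: |∂P/∂n| = 1100 Pa / 338000 m = 3.25×10⁻³ Pa/m
Geostrophic balance (pressure-gradient force = Coriolis force):
V_g = (1/(fρ)) |∂P/∂n| = 3.25×10⁻³ / (7.29×10⁻⁵ × 0.973) = 45.9 m/s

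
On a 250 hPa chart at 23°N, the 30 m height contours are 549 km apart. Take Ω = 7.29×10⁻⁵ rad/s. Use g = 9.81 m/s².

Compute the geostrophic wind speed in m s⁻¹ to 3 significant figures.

9.41 m s⁻¹

Coriolis parameter at 23°N:
f = 2Ω sin φ = 2 × 7.29×10⁻⁵ × sin 23° = 5.70×10⁻⁵ s⁻¹
Height gradient: |∂Z/∂n| = 30 m / 549000 m = 5.46×10⁻⁵
On a pressure surface, geostrophic balance gives V_g = (g/f)|∂Z/∂n|:
V_g = 9.81 × 5.46×10⁻⁵ / 5.70×10⁻⁵ = 9.41 m/s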